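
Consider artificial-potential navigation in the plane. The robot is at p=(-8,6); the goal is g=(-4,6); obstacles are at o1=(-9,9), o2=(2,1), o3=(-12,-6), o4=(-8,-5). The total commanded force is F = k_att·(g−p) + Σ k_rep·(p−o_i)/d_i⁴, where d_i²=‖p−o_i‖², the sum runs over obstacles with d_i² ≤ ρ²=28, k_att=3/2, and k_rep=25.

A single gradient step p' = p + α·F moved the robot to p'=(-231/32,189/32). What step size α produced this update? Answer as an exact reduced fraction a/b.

α = 1/8

F_att = 3/2·(g−p) = 3/2·(4,0) = (6.0000,0.0000)
o1: d²=10 ≤ ρ²=28; F_rep = 25·(1,-3)/10² = (0.2500,-0.7500)
o2: d²=125 > ρ²=28 → inactive
o3: d²=160 > ρ²=28 → inactive
o4: d²=121 > ρ²=28 → inactive
F = F_att + ΣF_rep = (6.2500,-0.7500)
Δp = p'−p = (0.7812,-0.0938); α = Δx/Fx = (25/32) / (25/4) = 1/8
check: Δy/Fy = (-3/32) / (-3/4) = 1/8 ✓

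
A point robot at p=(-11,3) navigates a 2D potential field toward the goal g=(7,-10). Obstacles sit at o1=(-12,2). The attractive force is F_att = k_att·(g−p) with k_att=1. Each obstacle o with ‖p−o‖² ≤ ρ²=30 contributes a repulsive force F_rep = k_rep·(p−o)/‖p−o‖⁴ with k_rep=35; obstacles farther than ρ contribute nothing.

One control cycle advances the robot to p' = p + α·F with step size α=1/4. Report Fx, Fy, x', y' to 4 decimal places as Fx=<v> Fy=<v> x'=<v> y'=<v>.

F_att = 1·(g−p) = 1·(18,-13) = (18.0000,-13.0000)
o1: d²=2 ≤ ρ²=30; F_rep = 35·(1,1)/2² = (8.7500,8.7500)
F = F_att + ΣF_rep = (26.7500,-4.2500)
p' = p + 1/4·F = (-4.3125,1.9375)

Fx=26.7500 Fy=-4.2500 x'=-4.3125 y'=1.9375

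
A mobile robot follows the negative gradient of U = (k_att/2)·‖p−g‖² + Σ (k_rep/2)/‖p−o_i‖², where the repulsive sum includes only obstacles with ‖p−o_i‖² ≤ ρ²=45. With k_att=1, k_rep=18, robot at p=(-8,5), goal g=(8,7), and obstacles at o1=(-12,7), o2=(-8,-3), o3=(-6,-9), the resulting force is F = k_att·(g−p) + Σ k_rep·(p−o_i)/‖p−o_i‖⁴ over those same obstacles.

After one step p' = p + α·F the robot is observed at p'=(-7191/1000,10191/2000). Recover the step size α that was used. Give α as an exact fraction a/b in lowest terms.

α = 1/20

F_att = 1·(g−p) = 1·(16,2) = (16.0000,2.0000)
o1: d²=20 ≤ ρ²=45; F_rep = 18·(4,-2)/20² = (0.1800,-0.0900)
o2: d²=64 > ρ²=45 → inactive
o3: d²=200 > ρ²=45 → inactive
F = F_att + ΣF_rep = (16.1800,1.9100)
Δp = p'−p = (0.8090,0.0955); α = Δx/Fx = (809/1000) / (809/50) = 1/20
check: Δy/Fy = (191/2000) / (191/100) = 1/20 ✓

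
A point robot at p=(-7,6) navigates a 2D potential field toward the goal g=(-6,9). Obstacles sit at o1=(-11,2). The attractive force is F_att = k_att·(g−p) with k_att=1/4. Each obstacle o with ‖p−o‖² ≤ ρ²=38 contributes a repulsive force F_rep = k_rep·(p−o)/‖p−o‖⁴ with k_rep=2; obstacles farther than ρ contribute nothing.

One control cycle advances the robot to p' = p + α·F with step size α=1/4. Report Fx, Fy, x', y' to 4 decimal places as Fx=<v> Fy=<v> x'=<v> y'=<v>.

F_att = 1/4·(g−p) = 1/4·(1,3) = (0.2500,0.7500)
o1: d²=32 ≤ ρ²=38; F_rep = 2·(4,4)/32² = (0.0078,0.0078)
F = F_att + ΣF_rep = (0.2578,0.7578)
p' = p + 1/4·F = (-6.9355,6.1895)

Fx=0.2578 Fy=0.7578 x'=-6.9355 y'=6.1895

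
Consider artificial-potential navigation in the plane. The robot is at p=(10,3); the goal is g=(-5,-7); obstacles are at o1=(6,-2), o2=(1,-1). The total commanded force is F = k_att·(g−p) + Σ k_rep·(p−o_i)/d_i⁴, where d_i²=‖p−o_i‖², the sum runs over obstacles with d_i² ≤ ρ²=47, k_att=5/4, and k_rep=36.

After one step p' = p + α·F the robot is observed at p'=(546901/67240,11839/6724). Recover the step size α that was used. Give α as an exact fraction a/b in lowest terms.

α = 1/10

F_att = 5/4·(g−p) = 5/4·(-15,-10) = (-18.7500,-12.5000)
o1: d²=41 ≤ ρ²=47; F_rep = 36·(4,5)/41² = (0.0857,0.1071)
o2: d²=97 > ρ²=47 → inactive
F = F_att + ΣF_rep = (-18.6643,-12.3929)
Δp = p'−p = (-1.8664,-1.2393); α = Δx/Fx = (-125499/67240) / (-125499/6724) = 1/10
check: Δy/Fy = (-8333/6724) / (-41665/3362) = 1/10 ✓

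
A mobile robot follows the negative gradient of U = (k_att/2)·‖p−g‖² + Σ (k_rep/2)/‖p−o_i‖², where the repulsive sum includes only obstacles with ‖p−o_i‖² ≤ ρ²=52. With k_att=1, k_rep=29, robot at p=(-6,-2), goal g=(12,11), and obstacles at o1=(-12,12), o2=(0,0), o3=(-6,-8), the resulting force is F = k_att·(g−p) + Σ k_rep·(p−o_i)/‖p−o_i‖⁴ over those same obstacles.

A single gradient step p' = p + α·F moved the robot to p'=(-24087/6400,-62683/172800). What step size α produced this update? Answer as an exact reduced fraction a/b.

α = 1/8

F_att = 1·(g−p) = 1·(18,13) = (18.0000,13.0000)
o1: d²=232 > ρ²=52 → inactive
o2: d²=40 ≤ ρ²=52; F_rep = 29·(-6,-2)/40² = (-0.1087,-0.0362)
o3: d²=36 ≤ ρ²=52; F_rep = 29·(0,6)/36² = (0.0000,0.1343)
F = F_att + ΣF_rep = (17.8912,13.0980)
Δp = p'−p = (2.2364,1.6373); α = Δx/Fx = (14313/6400) / (14313/800) = 1/8
check: Δy/Fy = (282917/172800) / (282917/21600) = 1/8 ✓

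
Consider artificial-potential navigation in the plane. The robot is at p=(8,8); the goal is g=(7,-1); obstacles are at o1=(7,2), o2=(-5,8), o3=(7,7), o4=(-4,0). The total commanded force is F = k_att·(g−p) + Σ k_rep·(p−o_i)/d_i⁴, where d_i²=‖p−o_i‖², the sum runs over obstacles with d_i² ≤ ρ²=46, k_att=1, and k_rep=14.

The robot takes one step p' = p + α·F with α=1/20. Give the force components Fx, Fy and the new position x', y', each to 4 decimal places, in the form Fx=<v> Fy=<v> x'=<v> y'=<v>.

Fx=2.5102 Fy=-5.4386 x'=8.1255 y'=7.7281

F_att = 1·(g−p) = 1·(-1,-9) = (-1.0000,-9.0000)
o1: d²=37 ≤ ρ²=46; F_rep = 14·(1,6)/37² = (0.0102,0.0614)
o2: d²=169 > ρ²=46 → inactive
o3: d²=2 ≤ ρ²=46; F_rep = 14·(1,1)/2² = (3.5000,3.5000)
o4: d²=208 > ρ²=46 → inactive
F = F_att + ΣF_rep = (2.5102,-5.4386)
p' = p + 1/20·F = (8.1255,7.7281)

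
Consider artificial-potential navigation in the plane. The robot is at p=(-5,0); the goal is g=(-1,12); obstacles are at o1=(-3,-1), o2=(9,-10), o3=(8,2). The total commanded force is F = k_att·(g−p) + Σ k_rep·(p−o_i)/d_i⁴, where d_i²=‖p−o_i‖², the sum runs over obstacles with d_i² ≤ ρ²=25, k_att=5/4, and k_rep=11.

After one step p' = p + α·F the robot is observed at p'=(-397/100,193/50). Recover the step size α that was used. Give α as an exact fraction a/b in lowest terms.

α = 1/4

F_att = 5/4·(g−p) = 5/4·(4,12) = (5.0000,15.0000)
o1: d²=5 ≤ ρ²=25; F_rep = 11·(-2,1)/5² = (-0.8800,0.4400)
o2: d²=296 > ρ²=25 → inactive
o3: d²=173 > ρ²=25 → inactive
F = F_att + ΣF_rep = (4.1200,15.4400)
Δp = p'−p = (1.0300,3.8600); α = Δx/Fx = (103/100) / (103/25) = 1/4
check: Δy/Fy = (193/50) / (386/25) = 1/4 ✓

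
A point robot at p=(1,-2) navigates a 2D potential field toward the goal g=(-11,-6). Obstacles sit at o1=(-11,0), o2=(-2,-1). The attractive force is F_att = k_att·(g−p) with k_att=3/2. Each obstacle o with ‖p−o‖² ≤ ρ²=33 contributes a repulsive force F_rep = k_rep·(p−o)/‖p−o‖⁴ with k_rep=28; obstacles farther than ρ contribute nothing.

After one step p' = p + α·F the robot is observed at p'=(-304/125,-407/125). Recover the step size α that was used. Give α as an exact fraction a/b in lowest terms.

α = 1/5

F_att = 3/2·(g−p) = 3/2·(-12,-4) = (-18.0000,-6.0000)
o1: d²=148 > ρ²=33 → inactive
o2: d²=10 ≤ ρ²=33; F_rep = 28·(3,-1)/10² = (0.8400,-0.2800)
F = F_att + ΣF_rep = (-17.1600,-6.2800)
Δp = p'−p = (-3.4320,-1.2560); α = Δx/Fx = (-429/125) / (-429/25) = 1/5
check: Δy/Fy = (-157/125) / (-157/25) = 1/5 ✓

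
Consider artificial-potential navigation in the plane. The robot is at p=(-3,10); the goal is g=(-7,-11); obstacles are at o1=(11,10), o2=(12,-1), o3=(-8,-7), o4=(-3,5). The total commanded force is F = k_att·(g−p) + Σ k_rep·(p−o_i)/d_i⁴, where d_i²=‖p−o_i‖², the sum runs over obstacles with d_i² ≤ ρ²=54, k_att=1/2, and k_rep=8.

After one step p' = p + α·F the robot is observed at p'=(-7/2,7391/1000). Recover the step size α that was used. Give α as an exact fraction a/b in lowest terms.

F_att = 1/2·(g−p) = 1/2·(-4,-21) = (-2.0000,-10.5000)
o1: d²=196 > ρ²=54 → inactive
o2: d²=346 > ρ²=54 → inactive
o3: d²=314 > ρ²=54 → inactive
o4: d²=25 ≤ ρ²=54; F_rep = 8·(0,5)/25² = (0.0000,0.0640)
F = F_att + ΣF_rep = (-2.0000,-10.4360)
Δp = p'−p = (-0.5000,-2.6090); α = Δx/Fx = (-1/2) / (-2) = 1/4
check: Δy/Fy = (-2609/1000) / (-2609/250) = 1/4 ✓

α = 1/4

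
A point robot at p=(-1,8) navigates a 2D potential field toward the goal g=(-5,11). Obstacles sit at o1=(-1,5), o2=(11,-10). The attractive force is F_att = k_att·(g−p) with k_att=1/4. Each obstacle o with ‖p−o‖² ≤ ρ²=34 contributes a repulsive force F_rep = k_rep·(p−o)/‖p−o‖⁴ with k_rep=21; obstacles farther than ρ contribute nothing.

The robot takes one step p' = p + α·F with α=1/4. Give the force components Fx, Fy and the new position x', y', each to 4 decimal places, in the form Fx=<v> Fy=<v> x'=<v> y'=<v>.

F_att = 1/4·(g−p) = 1/4·(-4,3) = (-1.0000,0.7500)
o1: d²=9 ≤ ρ²=34; F_rep = 21·(0,3)/9² = (0.0000,0.7778)
o2: d²=468 > ρ²=34 → inactive
F = F_att + ΣF_rep = (-1.0000,1.5278)
p' = p + 1/4·F = (-1.2500,8.3819)

Fx=-1.0000 Fy=1.5278 x'=-1.2500 y'=8.3819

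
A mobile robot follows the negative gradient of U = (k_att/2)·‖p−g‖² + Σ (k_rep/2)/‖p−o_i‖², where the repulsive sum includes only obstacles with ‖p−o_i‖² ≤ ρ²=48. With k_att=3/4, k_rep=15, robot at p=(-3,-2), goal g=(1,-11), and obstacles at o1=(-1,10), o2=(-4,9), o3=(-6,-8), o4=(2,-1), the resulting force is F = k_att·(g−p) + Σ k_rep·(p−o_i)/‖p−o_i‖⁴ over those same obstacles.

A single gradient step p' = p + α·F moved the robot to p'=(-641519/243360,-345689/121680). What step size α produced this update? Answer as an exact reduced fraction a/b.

F_att = 3/4·(g−p) = 3/4·(4,-9) = (3.0000,-6.7500)
o1: d²=148 > ρ²=48 → inactive
o2: d²=122 > ρ²=48 → inactive
o3: d²=45 ≤ ρ²=48; F_rep = 15·(3,6)/45² = (0.0222,0.0444)
o4: d²=26 ≤ ρ²=48; F_rep = 15·(-5,-1)/26² = (-0.1109,-0.0222)
F = F_att + ΣF_rep = (2.9113,-6.7277)
Δp = p'−p = (0.3639,-0.8410); α = Δx/Fx = (88561/243360) / (88561/30420) = 1/8
check: Δy/Fy = (-102329/121680) / (-102329/15210) = 1/8 ✓

α = 1/8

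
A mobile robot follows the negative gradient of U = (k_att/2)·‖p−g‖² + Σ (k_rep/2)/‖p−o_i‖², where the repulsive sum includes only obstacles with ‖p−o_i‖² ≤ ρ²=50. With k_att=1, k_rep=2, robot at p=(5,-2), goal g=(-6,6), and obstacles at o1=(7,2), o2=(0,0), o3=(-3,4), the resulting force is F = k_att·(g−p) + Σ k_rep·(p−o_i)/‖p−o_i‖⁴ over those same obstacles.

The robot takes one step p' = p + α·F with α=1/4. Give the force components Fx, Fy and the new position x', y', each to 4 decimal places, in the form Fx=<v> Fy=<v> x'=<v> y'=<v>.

Fx=-10.9981 Fy=7.9752 x'=2.2505 y'=-0.0062

F_att = 1·(g−p) = 1·(-11,8) = (-11.0000,8.0000)
o1: d²=20 ≤ ρ²=50; F_rep = 2·(-2,-4)/20² = (-0.0100,-0.0200)
o2: d²=29 ≤ ρ²=50; F_rep = 2·(5,-2)/29² = (0.0119,-0.0048)
o3: d²=100 > ρ²=50 → inactive
F = F_att + ΣF_rep = (-10.9981,7.9752)
p' = p + 1/4·F = (2.2505,-0.0062)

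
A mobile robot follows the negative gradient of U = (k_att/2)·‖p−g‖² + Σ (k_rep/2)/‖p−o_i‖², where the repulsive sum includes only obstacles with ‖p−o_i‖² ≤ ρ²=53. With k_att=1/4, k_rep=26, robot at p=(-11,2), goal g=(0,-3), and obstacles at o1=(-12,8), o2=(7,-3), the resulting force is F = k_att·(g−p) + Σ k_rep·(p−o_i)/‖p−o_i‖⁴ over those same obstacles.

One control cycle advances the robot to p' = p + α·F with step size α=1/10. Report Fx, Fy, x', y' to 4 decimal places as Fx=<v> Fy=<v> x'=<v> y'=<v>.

F_att = 1/4·(g−p) = 1/4·(11,-5) = (2.7500,-1.2500)
o1: d²=37 ≤ ρ²=53; F_rep = 26·(1,-6)/37² = (0.0190,-0.1140)
o2: d²=349 > ρ²=53 → inactive
F = F_att + ΣF_rep = (2.7690,-1.3640)
p' = p + 1/10·F = (-10.7231,1.8636)

Fx=2.7690 Fy=-1.3640 x'=-10.7231 y'=1.8636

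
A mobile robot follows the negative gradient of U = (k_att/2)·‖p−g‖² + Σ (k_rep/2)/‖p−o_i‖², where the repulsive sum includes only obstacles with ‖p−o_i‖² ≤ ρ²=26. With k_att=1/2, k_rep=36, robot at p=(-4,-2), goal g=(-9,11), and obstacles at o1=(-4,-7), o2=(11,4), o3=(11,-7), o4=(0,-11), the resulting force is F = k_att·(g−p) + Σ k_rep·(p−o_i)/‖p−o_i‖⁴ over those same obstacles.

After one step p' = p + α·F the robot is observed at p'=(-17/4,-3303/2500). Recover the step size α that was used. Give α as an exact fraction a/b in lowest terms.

F_att = 1/2·(g−p) = 1/2·(-5,13) = (-2.5000,6.5000)
o1: d²=25 ≤ ρ²=26; F_rep = 36·(0,5)/25² = (0.0000,0.2880)
o2: d²=261 > ρ²=26 → inactive
o3: d²=250 > ρ²=26 → inactive
o4: d²=97 > ρ²=26 → inactive
F = F_att + ΣF_rep = (-2.5000,6.7880)
Δp = p'−p = (-0.2500,0.6788); α = Δx/Fx = (-1/4) / (-5/2) = 1/10
check: Δy/Fy = (1697/2500) / (1697/250) = 1/10 ✓

α = 1/10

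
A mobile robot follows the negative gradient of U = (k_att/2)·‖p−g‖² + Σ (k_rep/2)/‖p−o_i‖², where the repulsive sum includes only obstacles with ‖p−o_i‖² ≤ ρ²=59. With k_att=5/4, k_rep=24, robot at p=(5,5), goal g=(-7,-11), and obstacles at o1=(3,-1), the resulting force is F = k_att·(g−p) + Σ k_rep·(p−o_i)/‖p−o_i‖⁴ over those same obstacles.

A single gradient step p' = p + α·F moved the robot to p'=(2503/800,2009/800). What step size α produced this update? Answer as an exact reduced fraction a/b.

F_att = 5/4·(g−p) = 5/4·(-12,-16) = (-15.0000,-20.0000)
o1: d²=40 ≤ ρ²=59; F_rep = 24·(2,6)/40² = (0.0300,0.0900)
F = F_att + ΣF_rep = (-14.9700,-19.9100)
Δp = p'−p = (-1.8713,-2.4888); α = Δx/Fx = (-1497/800) / (-1497/100) = 1/8
check: Δy/Fy = (-1991/800) / (-1991/100) = 1/8 ✓

α = 1/8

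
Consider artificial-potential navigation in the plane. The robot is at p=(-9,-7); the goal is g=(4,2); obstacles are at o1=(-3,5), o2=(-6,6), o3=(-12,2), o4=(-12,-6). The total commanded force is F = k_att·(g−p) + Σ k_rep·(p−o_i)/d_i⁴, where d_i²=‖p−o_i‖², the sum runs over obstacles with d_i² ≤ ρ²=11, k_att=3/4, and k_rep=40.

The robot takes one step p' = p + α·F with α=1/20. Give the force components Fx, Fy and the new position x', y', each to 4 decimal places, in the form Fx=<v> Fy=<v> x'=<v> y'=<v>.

F_att = 3/4·(g−p) = 3/4·(13,9) = (9.7500,6.7500)
o1: d²=180 > ρ²=11 → inactive
o2: d²=178 > ρ²=11 → inactive
o3: d²=90 > ρ²=11 → inactive
o4: d²=10 ≤ ρ²=11; F_rep = 40·(3,-1)/10² = (1.2000,-0.4000)
F = F_att + ΣF_rep = (10.9500,6.3500)
p' = p + 1/20·F = (-8.4525,-6.6825)

Fx=10.9500 Fy=6.3500 x'=-8.4525 y'=-6.6825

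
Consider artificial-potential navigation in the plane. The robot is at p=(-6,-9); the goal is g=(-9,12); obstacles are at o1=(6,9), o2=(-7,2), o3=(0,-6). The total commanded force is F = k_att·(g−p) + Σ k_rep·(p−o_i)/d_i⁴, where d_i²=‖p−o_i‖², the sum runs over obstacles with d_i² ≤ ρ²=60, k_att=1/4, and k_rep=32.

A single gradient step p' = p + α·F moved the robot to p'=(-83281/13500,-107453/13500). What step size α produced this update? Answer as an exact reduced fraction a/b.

F_att = 1/4·(g−p) = 1/4·(-3,21) = (-0.7500,5.2500)
o1: d²=468 > ρ²=60 → inactive
o2: d²=122 > ρ²=60 → inactive
o3: d²=45 ≤ ρ²=60; F_rep = 32·(-6,-3)/45² = (-0.0948,-0.0474)
F = F_att + ΣF_rep = (-0.8448,5.2026)
Δp = p'−p = (-0.1690,1.0405); α = Δx/Fx = (-2281/13500) / (-2281/2700) = 1/5
check: Δy/Fy = (14047/13500) / (14047/2700) = 1/5 ✓

α = 1/5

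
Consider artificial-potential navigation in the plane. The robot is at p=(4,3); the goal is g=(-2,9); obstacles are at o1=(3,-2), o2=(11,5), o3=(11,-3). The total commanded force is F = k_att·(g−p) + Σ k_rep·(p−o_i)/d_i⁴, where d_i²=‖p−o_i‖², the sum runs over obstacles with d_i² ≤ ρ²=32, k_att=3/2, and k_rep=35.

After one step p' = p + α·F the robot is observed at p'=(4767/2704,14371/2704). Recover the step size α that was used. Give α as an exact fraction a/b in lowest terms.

F_att = 3/2·(g−p) = 3/2·(-6,6) = (-9.0000,9.0000)
o1: d²=26 ≤ ρ²=32; F_rep = 35·(1,5)/26² = (0.0518,0.2589)
o2: d²=53 > ρ²=32 → inactive
o3: d²=85 > ρ²=32 → inactive
F = F_att + ΣF_rep = (-8.9482,9.2589)
Δp = p'−p = (-2.2371,2.3147); α = Δx/Fx = (-6049/2704) / (-6049/676) = 1/4
check: Δy/Fy = (6259/2704) / (6259/676) = 1/4 ✓

α = 1/4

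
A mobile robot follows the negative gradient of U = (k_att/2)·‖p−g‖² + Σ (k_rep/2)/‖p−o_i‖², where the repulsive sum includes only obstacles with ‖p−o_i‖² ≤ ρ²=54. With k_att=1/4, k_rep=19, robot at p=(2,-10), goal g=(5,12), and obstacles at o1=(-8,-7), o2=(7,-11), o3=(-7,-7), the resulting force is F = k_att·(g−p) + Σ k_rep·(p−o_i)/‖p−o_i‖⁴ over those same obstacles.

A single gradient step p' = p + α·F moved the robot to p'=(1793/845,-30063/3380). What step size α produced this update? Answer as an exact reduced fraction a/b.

α = 1/5

F_att = 1/4·(g−p) = 1/4·(3,22) = (0.7500,5.5000)
o1: d²=109 > ρ²=54 → inactive
o2: d²=26 ≤ ρ²=54; F_rep = 19·(-5,1)/26² = (-0.1405,0.0281)
o3: d²=90 > ρ²=54 → inactive
F = F_att + ΣF_rep = (0.6095,5.5281)
Δp = p'−p = (0.1219,1.1056); α = Δx/Fx = (103/845) / (103/169) = 1/5
check: Δy/Fy = (3737/3380) / (3737/676) = 1/5 ✓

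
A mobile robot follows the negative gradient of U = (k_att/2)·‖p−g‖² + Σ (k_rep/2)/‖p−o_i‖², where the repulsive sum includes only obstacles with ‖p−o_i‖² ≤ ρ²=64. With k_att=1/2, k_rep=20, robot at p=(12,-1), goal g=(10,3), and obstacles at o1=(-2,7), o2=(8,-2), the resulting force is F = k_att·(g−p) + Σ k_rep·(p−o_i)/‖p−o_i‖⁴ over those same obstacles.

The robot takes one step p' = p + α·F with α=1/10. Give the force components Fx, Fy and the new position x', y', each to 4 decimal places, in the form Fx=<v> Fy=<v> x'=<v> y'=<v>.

F_att = 1/2·(g−p) = 1/2·(-2,4) = (-1.0000,2.0000)
o1: d²=260 > ρ²=64 → inactive
o2: d²=17 ≤ ρ²=64; F_rep = 20·(4,1)/17² = (0.2768,0.0692)
F = F_att + ΣF_rep = (-0.7232,2.0692)
p' = p + 1/10·F = (11.9277,-0.7931)

Fx=-0.7232 Fy=2.0692 x'=11.9277 y'=-0.7931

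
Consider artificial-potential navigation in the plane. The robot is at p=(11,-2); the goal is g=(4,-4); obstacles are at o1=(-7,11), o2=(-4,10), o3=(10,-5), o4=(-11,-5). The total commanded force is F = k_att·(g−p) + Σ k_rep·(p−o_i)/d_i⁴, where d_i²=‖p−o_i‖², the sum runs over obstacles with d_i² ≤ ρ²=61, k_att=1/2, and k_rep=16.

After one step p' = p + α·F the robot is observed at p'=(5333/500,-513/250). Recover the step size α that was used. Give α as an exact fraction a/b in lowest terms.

α = 1/10

F_att = 1/2·(g−p) = 1/2·(-7,-2) = (-3.5000,-1.0000)
o1: d²=493 > ρ²=61 → inactive
o2: d²=369 > ρ²=61 → inactive
o3: d²=10 ≤ ρ²=61; F_rep = 16·(1,3)/10² = (0.1600,0.4800)
o4: d²=493 > ρ²=61 → inactive
F = F_att + ΣF_rep = (-3.3400,-0.5200)
Δp = p'−p = (-0.3340,-0.0520); α = Δx/Fx = (-167/500) / (-167/50) = 1/10
check: Δy/Fy = (-13/250) / (-13/25) = 1/10 ✓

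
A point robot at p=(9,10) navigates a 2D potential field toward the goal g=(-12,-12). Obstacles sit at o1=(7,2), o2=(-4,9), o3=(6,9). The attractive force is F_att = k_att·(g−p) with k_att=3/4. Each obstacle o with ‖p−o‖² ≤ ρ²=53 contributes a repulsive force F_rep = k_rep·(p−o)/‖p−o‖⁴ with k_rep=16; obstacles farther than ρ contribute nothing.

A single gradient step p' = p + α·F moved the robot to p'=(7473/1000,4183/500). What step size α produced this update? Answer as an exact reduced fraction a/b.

α = 1/10

F_att = 3/4·(g−p) = 3/4·(-21,-22) = (-15.7500,-16.5000)
o1: d²=68 > ρ²=53 → inactive
o2: d²=170 > ρ²=53 → inactive
o3: d²=10 ≤ ρ²=53; F_rep = 16·(3,1)/10² = (0.4800,0.1600)
F = F_att + ΣF_rep = (-15.2700,-16.3400)
Δp = p'−p = (-1.5270,-1.6340); α = Δx/Fx = (-1527/1000) / (-1527/100) = 1/10
check: Δy/Fy = (-817/500) / (-817/50) = 1/10 ✓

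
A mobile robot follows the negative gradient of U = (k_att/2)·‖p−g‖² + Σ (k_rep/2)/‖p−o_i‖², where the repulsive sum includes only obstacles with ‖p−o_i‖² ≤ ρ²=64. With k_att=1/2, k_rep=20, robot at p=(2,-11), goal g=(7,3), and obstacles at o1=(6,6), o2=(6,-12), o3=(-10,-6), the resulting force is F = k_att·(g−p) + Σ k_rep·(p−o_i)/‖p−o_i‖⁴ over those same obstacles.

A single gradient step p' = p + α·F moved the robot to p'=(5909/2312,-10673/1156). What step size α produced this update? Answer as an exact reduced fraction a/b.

F_att = 1/2·(g−p) = 1/2·(5,14) = (2.5000,7.0000)
o1: d²=305 > ρ²=64 → inactive
o2: d²=17 ≤ ρ²=64; F_rep = 20·(-4,1)/17² = (-0.2768,0.0692)
o3: d²=169 > ρ²=64 → inactive
F = F_att + ΣF_rep = (2.2232,7.0692)
Δp = p'−p = (0.5558,1.7673); α = Δx/Fx = (1285/2312) / (1285/578) = 1/4
check: Δy/Fy = (2043/1156) / (2043/289) = 1/4 ✓

α = 1/4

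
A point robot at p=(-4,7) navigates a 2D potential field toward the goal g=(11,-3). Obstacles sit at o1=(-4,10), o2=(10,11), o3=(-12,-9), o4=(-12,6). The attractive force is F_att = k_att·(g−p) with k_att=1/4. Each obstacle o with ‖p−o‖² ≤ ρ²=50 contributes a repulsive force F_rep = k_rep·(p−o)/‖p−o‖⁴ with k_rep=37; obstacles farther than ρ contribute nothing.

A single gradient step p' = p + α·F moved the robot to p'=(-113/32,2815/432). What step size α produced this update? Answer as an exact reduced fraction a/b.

α = 1/8

F_att = 1/4·(g−p) = 1/4·(15,-10) = (3.7500,-2.5000)
o1: d²=9 ≤ ρ²=50; F_rep = 37·(0,-3)/9² = (0.0000,-1.3704)
o2: d²=212 > ρ²=50 → inactive
o3: d²=320 > ρ²=50 → inactive
o4: d²=65 > ρ²=50 → inactive
F = F_att + ΣF_rep = (3.7500,-3.8704)
Δp = p'−p = (0.4688,-0.4838); α = Δx/Fx = (15/32) / (15/4) = 1/8
check: Δy/Fy = (-209/432) / (-209/54) = 1/8 ✓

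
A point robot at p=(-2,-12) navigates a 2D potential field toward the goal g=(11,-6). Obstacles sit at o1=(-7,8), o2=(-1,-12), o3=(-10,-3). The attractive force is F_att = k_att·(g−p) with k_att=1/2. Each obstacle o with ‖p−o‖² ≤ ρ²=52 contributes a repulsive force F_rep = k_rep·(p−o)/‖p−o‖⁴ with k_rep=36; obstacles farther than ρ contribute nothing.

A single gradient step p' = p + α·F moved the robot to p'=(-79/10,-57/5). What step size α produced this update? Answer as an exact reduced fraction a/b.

F_att = 1/2·(g−p) = 1/2·(13,6) = (6.5000,3.0000)
o1: d²=425 > ρ²=52 → inactive
o2: d²=1 ≤ ρ²=52; F_rep = 36·(-1,0)/1² = (-36.0000,0.0000)
o3: d²=145 > ρ²=52 → inactive
F = F_att + ΣF_rep = (-29.5000,3.0000)
Δp = p'−p = (-5.9000,0.6000); α = Δx/Fx = (-59/10) / (-59/2) = 1/5
check: Δy/Fy = (3/5) / (3) = 1/5 ✓

α = 1/5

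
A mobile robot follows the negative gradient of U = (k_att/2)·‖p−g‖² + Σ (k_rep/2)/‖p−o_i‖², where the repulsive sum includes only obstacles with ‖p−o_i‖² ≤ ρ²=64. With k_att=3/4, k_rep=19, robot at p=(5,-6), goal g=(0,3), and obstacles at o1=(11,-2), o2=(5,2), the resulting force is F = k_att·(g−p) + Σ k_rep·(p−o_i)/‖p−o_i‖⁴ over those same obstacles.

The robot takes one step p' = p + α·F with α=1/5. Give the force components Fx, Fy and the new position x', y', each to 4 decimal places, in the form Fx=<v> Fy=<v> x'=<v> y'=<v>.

F_att = 3/4·(g−p) = 3/4·(-5,9) = (-3.7500,6.7500)
o1: d²=52 ≤ ρ²=64; F_rep = 19·(-6,-4)/52² = (-0.0422,-0.0281)
o2: d²=64 ≤ ρ²=64; F_rep = 19·(0,-8)/64² = (0.0000,-0.0371)
F = F_att + ΣF_rep = (-3.7922,6.6848)
p' = p + 1/5·F = (4.2416,-4.6630)

Fx=-3.7922 Fy=6.6848 x'=4.2416 y'=-4.6630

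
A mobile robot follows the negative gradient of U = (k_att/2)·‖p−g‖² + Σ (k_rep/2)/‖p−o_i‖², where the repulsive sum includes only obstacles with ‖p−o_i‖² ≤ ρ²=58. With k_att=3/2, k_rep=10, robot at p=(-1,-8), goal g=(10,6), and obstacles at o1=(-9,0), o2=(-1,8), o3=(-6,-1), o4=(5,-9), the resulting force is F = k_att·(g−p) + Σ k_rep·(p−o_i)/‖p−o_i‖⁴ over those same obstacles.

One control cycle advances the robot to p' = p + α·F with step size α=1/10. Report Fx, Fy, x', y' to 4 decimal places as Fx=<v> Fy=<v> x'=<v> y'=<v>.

Fx=16.4562 Fy=21.0073 x'=0.6456 y'=-5.8993

F_att = 3/2·(g−p) = 3/2·(11,14) = (16.5000,21.0000)
o1: d²=128 > ρ²=58 → inactive
o2: d²=256 > ρ²=58 → inactive
o3: d²=74 > ρ²=58 → inactive
o4: d²=37 ≤ ρ²=58; F_rep = 10·(-6,1)/37² = (-0.0438,0.0073)
F = F_att + ΣF_rep = (16.4562,21.0073)
p' = p + 1/10·F = (0.6456,-5.8993)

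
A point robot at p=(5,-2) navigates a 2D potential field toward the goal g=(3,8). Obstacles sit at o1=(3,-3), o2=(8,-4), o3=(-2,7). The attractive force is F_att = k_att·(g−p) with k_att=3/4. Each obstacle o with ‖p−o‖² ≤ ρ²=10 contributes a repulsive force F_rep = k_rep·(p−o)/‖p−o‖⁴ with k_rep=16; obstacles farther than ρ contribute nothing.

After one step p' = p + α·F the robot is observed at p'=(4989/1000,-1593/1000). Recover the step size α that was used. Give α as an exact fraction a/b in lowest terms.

α = 1/20

F_att = 3/4·(g−p) = 3/4·(-2,10) = (-1.5000,7.5000)
o1: d²=5 ≤ ρ²=10; F_rep = 16·(2,1)/5² = (1.2800,0.6400)
o2: d²=13 > ρ²=10 → inactive
o3: d²=130 > ρ²=10 → inactive
F = F_att + ΣF_rep = (-0.2200,8.1400)
Δp = p'−p = (-0.0110,0.4070); α = Δx/Fx = (-11/1000) / (-11/50) = 1/20
check: Δy/Fy = (407/1000) / (407/50) = 1/20 ✓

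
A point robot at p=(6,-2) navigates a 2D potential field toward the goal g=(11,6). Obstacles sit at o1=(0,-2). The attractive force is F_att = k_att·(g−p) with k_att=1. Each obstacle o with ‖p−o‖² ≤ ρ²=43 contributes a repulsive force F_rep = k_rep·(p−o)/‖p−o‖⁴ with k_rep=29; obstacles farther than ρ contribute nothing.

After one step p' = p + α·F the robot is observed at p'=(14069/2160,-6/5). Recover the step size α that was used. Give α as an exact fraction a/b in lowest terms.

F_att = 1·(g−p) = 1·(5,8) = (5.0000,8.0000)
o1: d²=36 ≤ ρ²=43; F_rep = 29·(6,0)/36² = (0.1343,0.0000)
F = F_att + ΣF_rep = (5.1343,8.0000)
Δp = p'−p = (0.5134,0.8000); α = Δx/Fx = (1109/2160) / (1109/216) = 1/10
check: Δy/Fy = (4/5) / (8) = 1/10 ✓

α = 1/10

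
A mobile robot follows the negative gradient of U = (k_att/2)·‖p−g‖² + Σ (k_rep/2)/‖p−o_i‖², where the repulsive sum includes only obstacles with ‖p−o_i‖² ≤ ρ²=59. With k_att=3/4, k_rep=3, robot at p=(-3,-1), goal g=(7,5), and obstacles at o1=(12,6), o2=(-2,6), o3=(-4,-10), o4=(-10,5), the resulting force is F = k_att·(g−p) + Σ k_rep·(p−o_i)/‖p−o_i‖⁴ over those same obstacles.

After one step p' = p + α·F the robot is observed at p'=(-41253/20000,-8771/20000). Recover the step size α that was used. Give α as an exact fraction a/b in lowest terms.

F_att = 3/4·(g−p) = 3/4·(10,6) = (7.5000,4.5000)
o1: d²=274 > ρ²=59 → inactive
o2: d²=50 ≤ ρ²=59; F_rep = 3·(-1,-7)/50² = (-0.0012,-0.0084)
o3: d²=82 > ρ²=59 → inactive
o4: d²=85 > ρ²=59 → inactive
F = F_att + ΣF_rep = (7.4988,4.4916)
Δp = p'−p = (0.9374,0.5615); α = Δx/Fx = (18747/20000) / (18747/2500) = 1/8
check: Δy/Fy = (11229/20000) / (11229/2500) = 1/8 ✓

α = 1/8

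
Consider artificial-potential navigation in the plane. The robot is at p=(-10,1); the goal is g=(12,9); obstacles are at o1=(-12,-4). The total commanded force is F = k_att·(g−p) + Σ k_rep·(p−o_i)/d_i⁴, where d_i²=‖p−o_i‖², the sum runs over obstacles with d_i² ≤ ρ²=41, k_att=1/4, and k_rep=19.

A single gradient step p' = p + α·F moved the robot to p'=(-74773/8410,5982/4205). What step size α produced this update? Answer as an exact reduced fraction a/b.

α = 1/5

F_att = 1/4·(g−p) = 1/4·(22,8) = (5.5000,2.0000)
o1: d²=29 ≤ ρ²=41; F_rep = 19·(2,5)/29² = (0.0452,0.1130)
F = F_att + ΣF_rep = (5.5452,2.1130)
Δp = p'−p = (1.1090,0.4226); α = Δx/Fx = (9327/8410) / (9327/1682) = 1/5
check: Δy/Fy = (1777/4205) / (1777/841) = 1/5 ✓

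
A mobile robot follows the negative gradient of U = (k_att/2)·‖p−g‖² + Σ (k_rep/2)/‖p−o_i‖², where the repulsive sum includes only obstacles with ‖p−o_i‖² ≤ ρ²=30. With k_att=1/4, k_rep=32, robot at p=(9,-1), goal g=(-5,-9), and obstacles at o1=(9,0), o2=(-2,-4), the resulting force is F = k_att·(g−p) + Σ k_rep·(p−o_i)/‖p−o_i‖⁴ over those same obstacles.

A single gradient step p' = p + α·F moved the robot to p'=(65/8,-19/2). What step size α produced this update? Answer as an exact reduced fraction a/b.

α = 1/4

F_att = 1/4·(g−p) = 1/4·(-14,-8) = (-3.5000,-2.0000)
o1: d²=1 ≤ ρ²=30; F_rep = 32·(0,-1)/1² = (0.0000,-32.0000)
o2: d²=130 > ρ²=30 → inactive
F = F_att + ΣF_rep = (-3.5000,-34.0000)
Δp = p'−p = (-0.8750,-8.5000); α = Δx/Fx = (-7/8) / (-7/2) = 1/4
check: Δy/Fy = (-17/2) / (-34) = 1/4 ✓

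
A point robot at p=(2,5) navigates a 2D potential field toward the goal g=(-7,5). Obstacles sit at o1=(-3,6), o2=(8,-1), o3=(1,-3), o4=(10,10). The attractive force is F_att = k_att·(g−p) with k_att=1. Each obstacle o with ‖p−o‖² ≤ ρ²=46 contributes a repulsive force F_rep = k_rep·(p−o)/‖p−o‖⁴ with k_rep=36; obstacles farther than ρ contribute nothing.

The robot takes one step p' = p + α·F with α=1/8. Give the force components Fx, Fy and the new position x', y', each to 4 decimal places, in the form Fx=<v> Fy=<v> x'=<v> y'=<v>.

F_att = 1·(g−p) = 1·(-9,0) = (-9.0000,0.0000)
o1: d²=26 ≤ ρ²=46; F_rep = 36·(5,-1)/26² = (0.2663,-0.0533)
o2: d²=72 > ρ²=46 → inactive
o3: d²=65 > ρ²=46 → inactive
o4: d²=89 > ρ²=46 → inactive
F = F_att + ΣF_rep = (-8.7337,-0.0533)
p' = p + 1/8·F = (0.9083,4.9933)

Fx=-8.7337 Fy=-0.0533 x'=0.9083 y'=4.9933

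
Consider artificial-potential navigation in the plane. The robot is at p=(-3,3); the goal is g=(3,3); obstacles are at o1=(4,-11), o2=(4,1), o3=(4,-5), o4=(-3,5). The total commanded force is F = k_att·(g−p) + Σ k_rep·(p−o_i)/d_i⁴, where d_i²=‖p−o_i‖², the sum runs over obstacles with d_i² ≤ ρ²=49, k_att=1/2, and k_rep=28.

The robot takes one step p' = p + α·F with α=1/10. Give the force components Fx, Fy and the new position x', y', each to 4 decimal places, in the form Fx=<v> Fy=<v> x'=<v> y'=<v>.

F_att = 1/2·(g−p) = 1/2·(6,0) = (3.0000,0.0000)
o1: d²=245 > ρ²=49 → inactive
o2: d²=53 > ρ²=49 → inactive
o3: d²=113 > ρ²=49 → inactive
o4: d²=4 ≤ ρ²=49; F_rep = 28·(0,-2)/4² = (0.0000,-3.5000)
F = F_att + ΣF_rep = (3.0000,-3.5000)
p' = p + 1/10·F = (-2.7000,2.6500)

Fx=3.0000 Fy=-3.5000 x'=-2.7000 y'=2.6500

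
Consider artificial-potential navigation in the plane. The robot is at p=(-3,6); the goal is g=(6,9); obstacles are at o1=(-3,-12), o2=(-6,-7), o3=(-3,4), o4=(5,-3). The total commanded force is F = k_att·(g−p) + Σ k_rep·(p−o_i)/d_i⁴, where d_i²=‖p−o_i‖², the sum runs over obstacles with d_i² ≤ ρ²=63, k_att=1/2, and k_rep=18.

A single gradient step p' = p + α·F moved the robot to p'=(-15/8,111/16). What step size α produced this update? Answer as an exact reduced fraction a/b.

α = 1/4

F_att = 1/2·(g−p) = 1/2·(9,3) = (4.5000,1.5000)
o1: d²=324 > ρ²=63 → inactive
o2: d²=178 > ρ²=63 → inactive
o3: d²=4 ≤ ρ²=63; F_rep = 18·(0,2)/4² = (0.0000,2.2500)
o4: d²=145 > ρ²=63 → inactive
F = F_att + ΣF_rep = (4.5000,3.7500)
Δp = p'−p = (1.1250,0.9375); α = Δx/Fx = (9/8) / (9/2) = 1/4
check: Δy/Fy = (15/16) / (15/4) = 1/4 ✓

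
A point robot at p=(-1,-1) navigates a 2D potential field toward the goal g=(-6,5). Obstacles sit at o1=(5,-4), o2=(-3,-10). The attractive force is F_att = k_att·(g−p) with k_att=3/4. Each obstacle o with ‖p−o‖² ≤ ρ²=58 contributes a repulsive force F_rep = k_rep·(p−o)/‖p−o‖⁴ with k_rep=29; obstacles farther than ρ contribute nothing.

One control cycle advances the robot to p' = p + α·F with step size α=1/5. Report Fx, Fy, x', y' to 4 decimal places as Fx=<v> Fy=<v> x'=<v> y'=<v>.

F_att = 3/4·(g−p) = 3/4·(-5,6) = (-3.7500,4.5000)
o1: d²=45 ≤ ρ²=58; F_rep = 29·(-6,3)/45² = (-0.0859,0.0430)
o2: d²=85 > ρ²=58 → inactive
F = F_att + ΣF_rep = (-3.8359,4.5430)
p' = p + 1/5·F = (-1.7672,-0.0914)

Fx=-3.8359 Fy=4.5430 x'=-1.7672 y'=-0.0914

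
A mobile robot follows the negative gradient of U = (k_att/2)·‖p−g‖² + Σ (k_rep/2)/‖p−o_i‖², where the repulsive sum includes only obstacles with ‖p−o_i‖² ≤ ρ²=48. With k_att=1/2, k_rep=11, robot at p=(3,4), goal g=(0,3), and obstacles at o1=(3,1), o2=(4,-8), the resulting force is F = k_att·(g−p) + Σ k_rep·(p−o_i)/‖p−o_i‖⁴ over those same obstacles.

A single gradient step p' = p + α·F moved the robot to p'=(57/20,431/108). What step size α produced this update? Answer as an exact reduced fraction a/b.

α = 1/10

F_att = 1/2·(g−p) = 1/2·(-3,-1) = (-1.5000,-0.5000)
o1: d²=9 ≤ ρ²=48; F_rep = 11·(0,3)/9² = (0.0000,0.4074)
o2: d²=145 > ρ²=48 → inactive
F = F_att + ΣF_rep = (-1.5000,-0.0926)
Δp = p'−p = (-0.1500,-0.0093); α = Δx/Fx = (-3/20) / (-3/2) = 1/10
check: Δy/Fy = (-1/108) / (-5/54) = 1/10 ✓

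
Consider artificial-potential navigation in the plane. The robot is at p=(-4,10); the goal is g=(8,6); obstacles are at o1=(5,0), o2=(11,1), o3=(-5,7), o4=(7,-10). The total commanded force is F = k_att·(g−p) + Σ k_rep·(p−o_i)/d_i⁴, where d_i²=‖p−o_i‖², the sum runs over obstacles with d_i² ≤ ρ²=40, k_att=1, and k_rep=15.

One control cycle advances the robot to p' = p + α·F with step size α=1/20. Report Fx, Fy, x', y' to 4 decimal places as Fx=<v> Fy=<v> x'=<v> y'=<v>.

F_att = 1·(g−p) = 1·(12,-4) = (12.0000,-4.0000)
o1: d²=181 > ρ²=40 → inactive
o2: d²=306 > ρ²=40 → inactive
o3: d²=10 ≤ ρ²=40; F_rep = 15·(1,3)/10² = (0.1500,0.4500)
o4: d²=521 > ρ²=40 → inactive
F = F_att + ΣF_rep = (12.1500,-3.5500)
p' = p + 1/20·F = (-3.3925,9.8225)

Fx=12.1500 Fy=-3.5500 x'=-3.3925 y'=9.8225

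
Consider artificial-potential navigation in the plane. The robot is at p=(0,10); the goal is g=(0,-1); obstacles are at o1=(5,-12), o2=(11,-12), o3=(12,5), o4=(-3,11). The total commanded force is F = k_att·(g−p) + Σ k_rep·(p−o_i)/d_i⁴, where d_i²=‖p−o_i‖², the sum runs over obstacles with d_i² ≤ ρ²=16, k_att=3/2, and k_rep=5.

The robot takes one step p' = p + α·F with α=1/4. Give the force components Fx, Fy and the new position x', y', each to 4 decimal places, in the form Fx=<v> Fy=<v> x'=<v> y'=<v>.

F_att = 3/2·(g−p) = 3/2·(0,-11) = (0.0000,-16.5000)
o1: d²=509 > ρ²=16 → inactive
o2: d²=605 > ρ²=16 → inactive
o3: d²=169 > ρ²=16 → inactive
o4: d²=10 ≤ ρ²=16; F_rep = 5·(3,-1)/10² = (0.1500,-0.0500)
F = F_att + ΣF_rep = (0.1500,-16.5500)
p' = p + 1/4·F = (0.0375,5.8625)

Fx=0.1500 Fy=-16.5500 x'=0.0375 y'=5.8625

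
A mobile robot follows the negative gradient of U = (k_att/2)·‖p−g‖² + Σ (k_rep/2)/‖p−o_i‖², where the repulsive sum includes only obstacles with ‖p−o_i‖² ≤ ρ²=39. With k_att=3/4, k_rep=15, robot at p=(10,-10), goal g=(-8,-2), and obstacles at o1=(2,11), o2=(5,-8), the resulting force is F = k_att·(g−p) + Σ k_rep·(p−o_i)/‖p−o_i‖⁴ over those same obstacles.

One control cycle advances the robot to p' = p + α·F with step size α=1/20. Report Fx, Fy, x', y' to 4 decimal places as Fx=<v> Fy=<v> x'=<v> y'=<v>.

F_att = 3/4·(g−p) = 3/4·(-18,8) = (-13.5000,6.0000)
o1: d²=505 > ρ²=39 → inactive
o2: d²=29 ≤ ρ²=39; F_rep = 15·(5,-2)/29² = (0.0892,-0.0357)
F = F_att + ΣF_rep = (-13.4108,5.9643)
p' = p + 1/20·F = (9.3295,-9.7018)

Fx=-13.4108 Fy=5.9643 x'=9.3295 y'=-9.7018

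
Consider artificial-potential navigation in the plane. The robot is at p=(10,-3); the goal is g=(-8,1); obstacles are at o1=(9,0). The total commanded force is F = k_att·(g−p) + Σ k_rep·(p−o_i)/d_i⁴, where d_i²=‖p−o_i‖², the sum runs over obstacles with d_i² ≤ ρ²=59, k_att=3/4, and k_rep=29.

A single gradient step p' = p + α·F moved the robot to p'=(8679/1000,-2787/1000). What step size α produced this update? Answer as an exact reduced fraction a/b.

F_att = 3/4·(g−p) = 3/4·(-18,4) = (-13.5000,3.0000)
o1: d²=10 ≤ ρ²=59; F_rep = 29·(1,-3)/10² = (0.2900,-0.8700)
F = F_att + ΣF_rep = (-13.2100,2.1300)
Δp = p'−p = (-1.3210,0.2130); α = Δx/Fx = (-1321/1000) / (-1321/100) = 1/10
check: Δy/Fy = (213/1000) / (213/100) = 1/10 ✓

α = 1/10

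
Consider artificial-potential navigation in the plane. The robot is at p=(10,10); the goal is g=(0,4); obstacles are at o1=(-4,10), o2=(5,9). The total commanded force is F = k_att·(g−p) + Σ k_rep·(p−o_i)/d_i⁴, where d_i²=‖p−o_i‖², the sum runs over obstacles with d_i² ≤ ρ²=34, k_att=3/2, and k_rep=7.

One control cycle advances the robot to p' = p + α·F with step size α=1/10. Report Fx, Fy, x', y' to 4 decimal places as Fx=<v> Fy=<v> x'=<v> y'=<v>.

F_att = 3/2·(g−p) = 3/2·(-10,-6) = (-15.0000,-9.0000)
o1: d²=196 > ρ²=34 → inactive
o2: d²=26 ≤ ρ²=34; F_rep = 7·(5,1)/26² = (0.0518,0.0104)
F = F_att + ΣF_rep = (-14.9482,-8.9896)
p' = p + 1/10·F = (8.5052,9.1010)

Fx=-14.9482 Fy=-8.9896 x'=8.5052 y'=9.1010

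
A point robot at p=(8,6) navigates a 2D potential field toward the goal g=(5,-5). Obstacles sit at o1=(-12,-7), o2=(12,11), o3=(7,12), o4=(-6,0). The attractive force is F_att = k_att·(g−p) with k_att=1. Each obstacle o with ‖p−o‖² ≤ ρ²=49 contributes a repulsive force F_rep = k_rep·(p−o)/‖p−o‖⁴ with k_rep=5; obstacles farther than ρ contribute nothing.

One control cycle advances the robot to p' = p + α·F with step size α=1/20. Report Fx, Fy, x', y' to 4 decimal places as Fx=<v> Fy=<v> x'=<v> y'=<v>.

Fx=-3.0082 Fy=-11.0368 x'=7.8496 y'=5.4482

F_att = 1·(g−p) = 1·(-3,-11) = (-3.0000,-11.0000)
o1: d²=569 > ρ²=49 → inactive
o2: d²=41 ≤ ρ²=49; F_rep = 5·(-4,-5)/41² = (-0.0119,-0.0149)
o3: d²=37 ≤ ρ²=49; F_rep = 5·(1,-6)/37² = (0.0037,-0.0219)
o4: d²=232 > ρ²=49 → inactive
F = F_att + ΣF_rep = (-3.0082,-11.0368)
p' = p + 1/20·F = (7.8496,5.4482)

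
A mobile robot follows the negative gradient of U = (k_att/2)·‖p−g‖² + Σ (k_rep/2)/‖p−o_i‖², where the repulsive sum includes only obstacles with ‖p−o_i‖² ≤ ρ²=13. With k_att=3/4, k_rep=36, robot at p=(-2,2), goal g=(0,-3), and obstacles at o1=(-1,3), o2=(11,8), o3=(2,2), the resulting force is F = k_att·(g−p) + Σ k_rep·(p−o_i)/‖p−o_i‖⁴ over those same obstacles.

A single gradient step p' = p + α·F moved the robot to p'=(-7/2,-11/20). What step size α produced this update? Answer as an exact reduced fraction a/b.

α = 1/5

F_att = 3/4·(g−p) = 3/4·(2,-5) = (1.5000,-3.7500)
o1: d²=2 ≤ ρ²=13; F_rep = 36·(-1,-1)/2² = (-9.0000,-9.0000)
o2: d²=205 > ρ²=13 → inactive
o3: d²=16 > ρ²=13 → inactive
F = F_att + ΣF_rep = (-7.5000,-12.7500)
Δp = p'−p = (-1.5000,-2.5500); α = Δx/Fx = (-3/2) / (-15/2) = 1/5
check: Δy/Fy = (-51/20) / (-51/4) = 1/5 ✓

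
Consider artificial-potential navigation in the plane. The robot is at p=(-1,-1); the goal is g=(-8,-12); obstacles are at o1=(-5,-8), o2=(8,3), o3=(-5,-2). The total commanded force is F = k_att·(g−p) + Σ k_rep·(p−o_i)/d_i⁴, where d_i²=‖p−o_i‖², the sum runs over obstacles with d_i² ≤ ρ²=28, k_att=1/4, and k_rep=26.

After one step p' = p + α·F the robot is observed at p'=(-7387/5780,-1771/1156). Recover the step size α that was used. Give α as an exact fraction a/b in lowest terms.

F_att = 1/4·(g−p) = 1/4·(-7,-11) = (-1.7500,-2.7500)
o1: d²=65 > ρ²=28 → inactive
o2: d²=97 > ρ²=28 → inactive
o3: d²=17 ≤ ρ²=28; F_rep = 26·(4,1)/17² = (0.3599,0.0900)
F = F_att + ΣF_rep = (-1.3901,-2.6600)
Δp = p'−p = (-0.2780,-0.5320); α = Δx/Fx = (-1607/5780) / (-1607/1156) = 1/5
check: Δy/Fy = (-615/1156) / (-3075/1156) = 1/5 ✓

α = 1/5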